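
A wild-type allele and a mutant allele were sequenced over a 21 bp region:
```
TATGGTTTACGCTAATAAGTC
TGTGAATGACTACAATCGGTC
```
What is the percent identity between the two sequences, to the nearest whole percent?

57%

Mismatches at positions 2, 5, 6, 8, 11, 12, 13, 17, 18 (1-based): 9 of 21.
Identical positions: 12/21 = 57.14% → 57%.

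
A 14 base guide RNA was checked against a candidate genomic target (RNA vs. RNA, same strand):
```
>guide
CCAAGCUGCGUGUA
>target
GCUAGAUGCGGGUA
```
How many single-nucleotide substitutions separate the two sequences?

4

The sequences differ at positions 1, 3, 6, 11 (1-based) — 4 in total.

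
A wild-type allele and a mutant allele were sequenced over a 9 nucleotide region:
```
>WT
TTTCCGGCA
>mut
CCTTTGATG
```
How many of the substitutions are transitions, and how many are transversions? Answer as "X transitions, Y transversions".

7 transitions, 0 transversions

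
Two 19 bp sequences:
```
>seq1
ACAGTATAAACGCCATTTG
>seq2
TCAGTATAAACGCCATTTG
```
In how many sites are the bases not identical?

Mismatches (1-based): site 1: A→T.

1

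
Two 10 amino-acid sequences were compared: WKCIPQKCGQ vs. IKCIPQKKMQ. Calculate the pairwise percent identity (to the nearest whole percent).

3 positions differ (1, 8, 9), so 7 of 10 match: 7/10 = 70%.

70%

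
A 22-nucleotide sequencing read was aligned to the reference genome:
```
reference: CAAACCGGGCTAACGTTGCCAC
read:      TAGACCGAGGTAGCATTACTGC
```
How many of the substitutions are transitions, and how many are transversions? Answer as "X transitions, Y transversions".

8 transitions, 1 transversion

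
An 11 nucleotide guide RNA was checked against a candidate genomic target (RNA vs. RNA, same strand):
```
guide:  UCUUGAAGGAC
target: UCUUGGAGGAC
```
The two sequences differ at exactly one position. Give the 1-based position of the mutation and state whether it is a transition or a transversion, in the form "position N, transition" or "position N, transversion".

Position 6 changes A→G. A is a purine and G is a purine, so this is a transition.

position 6, transition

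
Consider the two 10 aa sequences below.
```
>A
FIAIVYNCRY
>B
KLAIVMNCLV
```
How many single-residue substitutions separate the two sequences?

The sequences differ at residues 1, 2, 6, 9, 10 (1-based) — 5 in total.

5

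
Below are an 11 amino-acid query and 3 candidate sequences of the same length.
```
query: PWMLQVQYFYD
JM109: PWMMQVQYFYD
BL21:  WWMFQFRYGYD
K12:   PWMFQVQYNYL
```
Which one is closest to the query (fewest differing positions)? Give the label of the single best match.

JM109

JM109 differs at 1 position; BL21 differs at 5 positions; K12 differs at 3 positions. The closest is JM109.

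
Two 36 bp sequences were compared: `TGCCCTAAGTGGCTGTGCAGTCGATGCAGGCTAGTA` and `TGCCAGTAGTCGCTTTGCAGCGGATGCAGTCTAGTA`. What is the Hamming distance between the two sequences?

Comparing position by position, 8 positions differ: 5 (C/A), 6 (T/G), 7 (A/T), 11 (G/C), 15 (G/T), 21 (T/C), 22 (C/G), 30 (G/T).

8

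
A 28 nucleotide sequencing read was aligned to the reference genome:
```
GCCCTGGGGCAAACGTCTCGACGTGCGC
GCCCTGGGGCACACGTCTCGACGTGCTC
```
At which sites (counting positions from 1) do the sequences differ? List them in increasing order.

Differences at site 12 (A→C), site 27 (G→T).

12, 27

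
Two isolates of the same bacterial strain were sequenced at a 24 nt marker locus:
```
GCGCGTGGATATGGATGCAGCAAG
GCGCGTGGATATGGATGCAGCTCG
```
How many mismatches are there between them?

2

The sequences differ at sites 22, 23 (1-based) — 2 in total.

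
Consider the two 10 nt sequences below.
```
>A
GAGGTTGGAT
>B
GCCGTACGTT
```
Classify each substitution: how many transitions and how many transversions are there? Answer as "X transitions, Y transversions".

0 transitions, 5 transversions

Transitions (purine↔purine or pyrimidine↔pyrimidine): none.
Transversions (purine↔pyrimidine): 2 A→C, 3 G→C, 6 T→A, 7 G→C, 9 A→T.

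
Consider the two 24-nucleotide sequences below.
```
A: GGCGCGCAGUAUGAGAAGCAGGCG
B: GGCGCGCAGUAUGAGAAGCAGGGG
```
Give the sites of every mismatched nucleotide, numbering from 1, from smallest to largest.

23

Differences at site 23 (C→G).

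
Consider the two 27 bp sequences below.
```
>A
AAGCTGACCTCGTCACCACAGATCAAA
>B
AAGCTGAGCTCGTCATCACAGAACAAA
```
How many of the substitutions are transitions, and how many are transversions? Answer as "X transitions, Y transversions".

Mismatches (1-based):
position 8: C→G (pyrimidine→purine, transversion)
position 16: C→T (pyrimidine→pyrimidine, transition)
position 23: T→A (pyrimidine→purine, transversion)

1 transition, 2 transversions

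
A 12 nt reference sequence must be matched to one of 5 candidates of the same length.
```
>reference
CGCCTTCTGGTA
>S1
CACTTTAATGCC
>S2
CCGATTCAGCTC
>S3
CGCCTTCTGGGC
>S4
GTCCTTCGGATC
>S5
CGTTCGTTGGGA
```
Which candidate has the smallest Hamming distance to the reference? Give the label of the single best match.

Hamming distances to reference — S1: 7; S2: 6; S3: 2; S4: 5; S5: 6.
Smallest is S3 with 2 mismatches.

S3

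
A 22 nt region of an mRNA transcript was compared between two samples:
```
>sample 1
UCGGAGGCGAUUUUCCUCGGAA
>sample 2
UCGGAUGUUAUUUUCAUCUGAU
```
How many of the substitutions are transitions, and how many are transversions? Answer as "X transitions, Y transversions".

Mismatches (1-based):
site 6: G→U (purine→pyrimidine, transversion)
site 8: C→U (pyrimidine→pyrimidine, transition)
site 9: G→U (purine→pyrimidine, transversion)
site 16: C→A (pyrimidine→purine, transversion)
site 19: G→U (purine→pyrimidine, transversion)
site 22: A→U (purine→pyrimidine, transversion)

1 transition, 5 transversions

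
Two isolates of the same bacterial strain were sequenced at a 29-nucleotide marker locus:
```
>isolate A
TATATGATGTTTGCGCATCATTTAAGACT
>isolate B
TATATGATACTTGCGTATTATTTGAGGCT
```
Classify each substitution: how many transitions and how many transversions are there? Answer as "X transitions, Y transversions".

6 transitions, 0 transversions

Transitions (purine↔purine or pyrimidine↔pyrimidine): 9 G→A, 10 T→C, 16 C→T, 19 C→T, 24 A→G, 27 A→G.
Transversions (purine↔pyrimidine): none.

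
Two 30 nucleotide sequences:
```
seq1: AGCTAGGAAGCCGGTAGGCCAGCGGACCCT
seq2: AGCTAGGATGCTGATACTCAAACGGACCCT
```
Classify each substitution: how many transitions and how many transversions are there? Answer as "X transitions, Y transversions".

3 transitions, 4 transversions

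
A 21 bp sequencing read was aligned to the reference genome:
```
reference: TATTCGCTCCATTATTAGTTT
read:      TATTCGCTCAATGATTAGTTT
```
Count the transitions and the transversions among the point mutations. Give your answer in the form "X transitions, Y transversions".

0 transitions, 2 transversions

Transitions (purine↔purine or pyrimidine↔pyrimidine): none.
Transversions (purine↔pyrimidine): 10 C→A, 13 T→G.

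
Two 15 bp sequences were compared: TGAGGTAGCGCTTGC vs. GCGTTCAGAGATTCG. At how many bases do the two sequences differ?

10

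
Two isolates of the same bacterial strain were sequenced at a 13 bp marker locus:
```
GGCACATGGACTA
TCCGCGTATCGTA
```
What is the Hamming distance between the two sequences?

8

The sequences differ at sites 1, 2, 4, 6, 8, 9, 10, 11 (1-based) — 8 in total.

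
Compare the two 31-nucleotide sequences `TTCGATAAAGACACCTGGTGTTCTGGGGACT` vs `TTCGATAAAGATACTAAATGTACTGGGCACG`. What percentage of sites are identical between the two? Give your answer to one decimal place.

8 positions differ (12, 15, 16, 17, 18, 22, 28, 31), so 23 of 31 match: 23/31 = 74.19%.

74.2%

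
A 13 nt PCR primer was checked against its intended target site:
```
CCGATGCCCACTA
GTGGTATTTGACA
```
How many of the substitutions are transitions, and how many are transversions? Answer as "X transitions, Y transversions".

Transitions (purine↔purine or pyrimidine↔pyrimidine): 2 C→T, 4 A→G, 6 G→A, 7 C→T, 8 C→T, 9 C→T, 10 A→G, 12 T→C.
Transversions (purine↔pyrimidine): 1 C→G, 11 C→A.

8 transitions, 2 transversions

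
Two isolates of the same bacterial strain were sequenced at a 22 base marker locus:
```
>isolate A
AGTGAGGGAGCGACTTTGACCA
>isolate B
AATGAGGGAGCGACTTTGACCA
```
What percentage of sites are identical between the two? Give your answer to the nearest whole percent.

95%

1 position differs (2), so 21 of 22 match: 21/22 = 95.45%.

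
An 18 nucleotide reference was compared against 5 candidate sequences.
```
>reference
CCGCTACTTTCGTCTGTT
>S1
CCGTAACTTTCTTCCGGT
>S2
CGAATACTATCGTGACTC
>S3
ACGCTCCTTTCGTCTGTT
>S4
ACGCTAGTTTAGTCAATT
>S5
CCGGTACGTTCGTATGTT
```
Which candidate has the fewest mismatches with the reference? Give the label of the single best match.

S3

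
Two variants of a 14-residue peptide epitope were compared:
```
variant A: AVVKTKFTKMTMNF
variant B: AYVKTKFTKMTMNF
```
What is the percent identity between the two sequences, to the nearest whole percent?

93%

Mismatch at position 2 (1-based): 1 of 14.
Identical positions: 13/14 = 92.86% → 93%.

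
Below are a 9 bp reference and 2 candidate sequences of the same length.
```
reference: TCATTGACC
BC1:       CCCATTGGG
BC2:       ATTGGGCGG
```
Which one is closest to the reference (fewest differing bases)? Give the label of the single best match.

Hamming distances to reference — BC1: 7; BC2: 8.
Smallest is BC1 with 7 mismatches.

BC1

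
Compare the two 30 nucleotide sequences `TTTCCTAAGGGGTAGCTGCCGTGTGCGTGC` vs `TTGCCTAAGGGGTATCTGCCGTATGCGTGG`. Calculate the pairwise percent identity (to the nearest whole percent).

Mismatches at positions 3, 15, 23, 30 (1-based): 4 of 30.
Identical positions: 26/30 = 86.67% → 87%.

87%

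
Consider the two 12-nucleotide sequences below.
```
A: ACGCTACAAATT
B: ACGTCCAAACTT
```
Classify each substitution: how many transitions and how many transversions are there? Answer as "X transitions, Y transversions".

2 transitions, 3 transversions

Mismatches (1-based):
site 4: C→T (pyrimidine→pyrimidine, transition)
site 5: T→C (pyrimidine→pyrimidine, transition)
site 6: A→C (purine→pyrimidine, transversion)
site 7: C→A (pyrimidine→purine, transversion)
site 10: A→C (purine→pyrimidine, transversion)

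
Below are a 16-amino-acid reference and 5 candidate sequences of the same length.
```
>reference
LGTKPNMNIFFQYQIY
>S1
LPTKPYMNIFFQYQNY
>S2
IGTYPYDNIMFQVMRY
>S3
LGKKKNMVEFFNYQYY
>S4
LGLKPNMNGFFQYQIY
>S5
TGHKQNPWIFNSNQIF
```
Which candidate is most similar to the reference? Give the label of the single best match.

S1 differs at 3 residues; S2 differs at 8 residues; S3 differs at 6 residues; S4 differs at 2 residues; S5 differs at 9 residues. The closest is S4.

S4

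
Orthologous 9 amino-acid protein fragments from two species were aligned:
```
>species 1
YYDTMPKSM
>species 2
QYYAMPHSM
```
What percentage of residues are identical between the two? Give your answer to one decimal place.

55.6%

4 positions differ (1, 3, 4, 7), so 5 of 9 match: 5/9 = 55.56%.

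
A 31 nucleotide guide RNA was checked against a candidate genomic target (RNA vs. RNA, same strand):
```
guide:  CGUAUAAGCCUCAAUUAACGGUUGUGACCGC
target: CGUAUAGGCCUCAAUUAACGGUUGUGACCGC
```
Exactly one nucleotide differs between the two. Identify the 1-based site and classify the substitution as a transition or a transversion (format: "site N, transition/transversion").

site 7, transition

Site 7 changes A→G. A is a purine and G is a purine, so this is a transition.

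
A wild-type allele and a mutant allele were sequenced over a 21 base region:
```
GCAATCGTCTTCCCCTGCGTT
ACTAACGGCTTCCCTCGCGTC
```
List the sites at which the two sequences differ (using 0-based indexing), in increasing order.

0, 2, 4, 7, 14, 15, 20

Scanning 0-based: 0: G/A; 2: A/T; 4: T/A; 7: T/G; 14: C/T; 15: T/C; 20: T/C.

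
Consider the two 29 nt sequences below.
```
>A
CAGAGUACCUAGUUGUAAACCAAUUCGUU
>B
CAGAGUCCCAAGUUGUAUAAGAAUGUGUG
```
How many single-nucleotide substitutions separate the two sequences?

The sequences differ at sites 7, 10, 18, 20, 21, 25, 26, 29 (1-based) — 8 in total.

8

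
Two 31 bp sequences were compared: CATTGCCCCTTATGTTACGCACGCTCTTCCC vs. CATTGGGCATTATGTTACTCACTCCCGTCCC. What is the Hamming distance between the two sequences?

7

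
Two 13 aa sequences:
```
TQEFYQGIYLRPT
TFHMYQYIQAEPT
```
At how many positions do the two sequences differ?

7

Comparing position by position, 7 positions differ: 2 (Q/F), 3 (E/H), 4 (F/M), 7 (G/Y), 9 (Y/Q), 10 (L/A), 11 (R/E).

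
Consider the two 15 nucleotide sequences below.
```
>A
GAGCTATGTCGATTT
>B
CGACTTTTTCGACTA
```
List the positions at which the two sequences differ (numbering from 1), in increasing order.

1, 2, 3, 6, 8, 13, 15

Differences at position 1 (G→C), position 2 (A→G), position 3 (G→A), position 6 (A→T), position 8 (G→T), position 13 (T→C), position 15 (T→A).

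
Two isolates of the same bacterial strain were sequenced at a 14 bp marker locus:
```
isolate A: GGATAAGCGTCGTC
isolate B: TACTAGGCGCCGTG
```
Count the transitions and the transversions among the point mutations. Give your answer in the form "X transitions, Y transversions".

3 transitions, 3 transversions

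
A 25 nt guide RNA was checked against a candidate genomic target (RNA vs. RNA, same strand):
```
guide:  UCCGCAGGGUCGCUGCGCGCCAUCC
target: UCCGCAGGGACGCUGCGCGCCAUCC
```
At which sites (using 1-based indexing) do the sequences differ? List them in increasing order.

10

Scanning 1-based: 10: U/A.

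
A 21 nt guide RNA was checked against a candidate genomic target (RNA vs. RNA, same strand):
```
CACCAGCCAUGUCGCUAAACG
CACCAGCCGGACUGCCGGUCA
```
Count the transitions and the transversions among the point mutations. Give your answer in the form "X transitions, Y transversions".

8 transitions, 2 transversions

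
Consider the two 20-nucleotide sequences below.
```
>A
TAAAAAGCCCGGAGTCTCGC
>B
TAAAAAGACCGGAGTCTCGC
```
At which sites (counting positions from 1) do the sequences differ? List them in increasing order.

8

Differences at site 8 (C→A).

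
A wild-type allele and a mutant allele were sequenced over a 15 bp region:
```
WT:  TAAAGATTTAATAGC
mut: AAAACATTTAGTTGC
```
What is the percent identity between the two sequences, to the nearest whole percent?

73%

Mismatches at positions 1, 5, 11, 13 (1-based): 4 of 15.
Identical positions: 11/15 = 73.33% → 73%.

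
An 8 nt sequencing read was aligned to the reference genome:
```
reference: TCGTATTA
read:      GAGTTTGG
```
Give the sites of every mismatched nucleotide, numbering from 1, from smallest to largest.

1, 2, 5, 7, 8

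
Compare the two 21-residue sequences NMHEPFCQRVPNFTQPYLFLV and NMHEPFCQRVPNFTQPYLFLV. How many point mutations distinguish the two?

0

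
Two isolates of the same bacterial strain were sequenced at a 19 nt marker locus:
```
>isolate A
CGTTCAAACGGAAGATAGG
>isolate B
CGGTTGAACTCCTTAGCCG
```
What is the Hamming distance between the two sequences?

The sequences differ at sites 3, 5, 6, 10, 11, 12, 13, 14, 16, 17, 18 (1-based) — 11 in total.

11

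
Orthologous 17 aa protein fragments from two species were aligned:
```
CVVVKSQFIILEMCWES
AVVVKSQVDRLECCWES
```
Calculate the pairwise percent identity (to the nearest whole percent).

Mismatches at positions 1, 8, 9, 10, 13 (1-based): 5 of 17.
Identical positions: 12/17 = 70.59% → 71%.

71%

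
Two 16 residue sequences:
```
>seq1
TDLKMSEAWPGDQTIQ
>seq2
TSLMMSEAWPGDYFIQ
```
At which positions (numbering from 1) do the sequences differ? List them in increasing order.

Scanning 1-based: 2: D/S; 4: K/M; 13: Q/Y; 14: T/F.

2, 4, 13, 14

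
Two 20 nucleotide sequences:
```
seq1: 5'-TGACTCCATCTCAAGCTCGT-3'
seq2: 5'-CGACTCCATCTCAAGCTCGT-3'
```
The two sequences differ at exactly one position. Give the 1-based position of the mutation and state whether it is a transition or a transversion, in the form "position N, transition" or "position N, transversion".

Position 1 changes T→C. T is a pyrimidine and C is a pyrimidine, so this is a transition.

position 1, transition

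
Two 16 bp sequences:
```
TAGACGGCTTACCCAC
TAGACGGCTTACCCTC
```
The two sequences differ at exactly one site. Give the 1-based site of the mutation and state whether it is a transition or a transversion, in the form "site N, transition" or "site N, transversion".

site 15, transversion

The sequences differ only at site 15: A→T (purine→pyrimidine), a transversion.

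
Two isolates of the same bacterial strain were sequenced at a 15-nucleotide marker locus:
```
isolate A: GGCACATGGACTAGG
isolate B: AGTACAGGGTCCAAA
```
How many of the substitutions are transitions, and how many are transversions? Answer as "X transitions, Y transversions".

Mismatches (1-based):
site 1: G→A (purine→purine, transition)
site 3: C→T (pyrimidine→pyrimidine, transition)
site 7: T→G (pyrimidine→purine, transversion)
site 10: A→T (purine→pyrimidine, transversion)
site 12: T→C (pyrimidine→pyrimidine, transition)
site 14: G→A (purine→purine, transition)
site 15: G→A (purine→purine, transition)

5 transitions, 2 transversions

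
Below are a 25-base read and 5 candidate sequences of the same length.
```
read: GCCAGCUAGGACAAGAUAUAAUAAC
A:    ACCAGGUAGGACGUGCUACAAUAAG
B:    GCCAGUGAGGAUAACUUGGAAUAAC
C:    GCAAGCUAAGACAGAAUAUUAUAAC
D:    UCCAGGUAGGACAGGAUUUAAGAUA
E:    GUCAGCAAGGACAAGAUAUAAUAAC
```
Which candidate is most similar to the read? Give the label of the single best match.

E

Hamming distances to read — A: 7; B: 7; C: 5; D: 7; E: 2.
Smallest is E with 2 mismatches.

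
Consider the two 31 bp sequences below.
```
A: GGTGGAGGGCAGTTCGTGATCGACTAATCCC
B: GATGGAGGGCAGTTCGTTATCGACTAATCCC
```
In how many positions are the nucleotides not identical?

2

Comparing position by position, 2 positions differ: 2 (G/A), 18 (G/T).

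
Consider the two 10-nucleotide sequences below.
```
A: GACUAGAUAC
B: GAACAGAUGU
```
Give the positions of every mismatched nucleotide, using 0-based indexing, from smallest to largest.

2, 3, 8, 9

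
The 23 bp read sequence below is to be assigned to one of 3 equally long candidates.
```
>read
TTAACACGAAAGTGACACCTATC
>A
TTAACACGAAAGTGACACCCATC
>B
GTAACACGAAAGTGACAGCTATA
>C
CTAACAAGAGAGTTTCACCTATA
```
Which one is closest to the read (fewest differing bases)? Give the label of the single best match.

A

Hamming distances to read — A: 1; B: 3; C: 6.
Smallest is A with 1 mismatch.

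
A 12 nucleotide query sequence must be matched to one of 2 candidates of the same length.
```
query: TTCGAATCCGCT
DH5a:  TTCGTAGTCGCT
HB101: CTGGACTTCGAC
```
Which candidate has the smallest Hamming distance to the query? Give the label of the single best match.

DH5a

DH5a differs at 3 positions; HB101 differs at 6 positions. The closest is DH5a.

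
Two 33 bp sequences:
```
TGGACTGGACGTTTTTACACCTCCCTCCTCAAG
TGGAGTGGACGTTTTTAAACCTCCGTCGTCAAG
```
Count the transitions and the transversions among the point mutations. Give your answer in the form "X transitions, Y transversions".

Transitions (purine↔purine or pyrimidine↔pyrimidine): none.
Transversions (purine↔pyrimidine): 5 C→G, 18 C→A, 25 C→G, 28 C→G.

0 transitions, 4 transversions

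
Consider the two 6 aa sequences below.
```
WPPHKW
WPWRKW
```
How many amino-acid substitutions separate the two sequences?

The sequences differ at residues 3, 4 (1-based) — 2 in total.

2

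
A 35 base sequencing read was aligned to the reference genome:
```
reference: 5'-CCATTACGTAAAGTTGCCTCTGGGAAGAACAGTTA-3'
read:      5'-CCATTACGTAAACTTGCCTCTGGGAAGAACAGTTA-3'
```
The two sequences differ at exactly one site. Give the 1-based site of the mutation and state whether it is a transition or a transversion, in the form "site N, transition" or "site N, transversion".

Site 13 changes G→C. G is a purine and C is a pyrimidine, so this is a transversion.

site 13, transversion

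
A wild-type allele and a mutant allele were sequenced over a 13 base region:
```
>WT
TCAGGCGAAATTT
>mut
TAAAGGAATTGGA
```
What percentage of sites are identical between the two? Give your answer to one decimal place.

30.8%

Mismatches at positions 2, 4, 6, 7, 9, 10, 11, 12, 13 (1-based): 9 of 13.
Identical positions: 4/13 = 30.77% → 30.8%.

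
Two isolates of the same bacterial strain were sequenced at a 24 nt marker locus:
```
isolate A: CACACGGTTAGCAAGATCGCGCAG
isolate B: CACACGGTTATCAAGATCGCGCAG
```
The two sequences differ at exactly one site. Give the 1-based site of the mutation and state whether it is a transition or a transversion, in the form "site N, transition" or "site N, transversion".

Site 11 changes G→T. G is a purine and T is a pyrimidine, so this is a transversion.

site 11, transversion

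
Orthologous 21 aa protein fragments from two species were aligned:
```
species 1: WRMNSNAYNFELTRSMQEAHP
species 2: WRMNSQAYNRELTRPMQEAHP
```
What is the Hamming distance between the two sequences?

3

The sequences differ at positions 6, 10, 15 (1-based) — 3 in total.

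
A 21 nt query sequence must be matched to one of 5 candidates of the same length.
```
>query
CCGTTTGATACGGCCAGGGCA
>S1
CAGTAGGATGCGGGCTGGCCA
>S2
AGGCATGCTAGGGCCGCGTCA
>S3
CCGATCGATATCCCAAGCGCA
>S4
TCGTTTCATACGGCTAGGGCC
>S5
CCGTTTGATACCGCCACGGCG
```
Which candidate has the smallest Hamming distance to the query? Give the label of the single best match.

S5

S1 differs at 7 positions; S2 differs at 9 positions; S3 differs at 7 positions; S4 differs at 4 positions; S5 differs at 3 positions. The closest is S5.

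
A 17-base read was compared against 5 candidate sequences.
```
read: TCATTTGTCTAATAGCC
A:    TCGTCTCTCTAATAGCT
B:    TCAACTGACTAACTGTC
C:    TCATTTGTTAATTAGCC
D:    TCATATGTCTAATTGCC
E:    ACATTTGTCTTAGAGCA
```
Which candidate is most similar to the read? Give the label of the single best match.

A differs at 4 sites; B differs at 6 sites; C differs at 3 sites; D differs at 2 sites; E differs at 4 sites. The closest is D.

D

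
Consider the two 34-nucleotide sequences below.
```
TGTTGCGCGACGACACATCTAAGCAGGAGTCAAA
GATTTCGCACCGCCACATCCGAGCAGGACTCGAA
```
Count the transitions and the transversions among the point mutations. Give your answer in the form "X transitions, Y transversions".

Transitions (purine↔purine or pyrimidine↔pyrimidine): 2 G→A, 9 G→A, 20 T→C, 21 A→G, 32 A→G.
Transversions (purine↔pyrimidine): 1 T→G, 5 G→T, 10 A→C, 13 A→C, 29 G→C.

5 transitions, 5 transversions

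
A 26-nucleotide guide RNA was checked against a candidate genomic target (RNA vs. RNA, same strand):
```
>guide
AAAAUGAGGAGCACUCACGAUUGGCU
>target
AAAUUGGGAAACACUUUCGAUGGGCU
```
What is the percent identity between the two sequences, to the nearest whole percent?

73%

Mismatches at positions 4, 7, 9, 11, 16, 17, 22 (1-based): 7 of 26.
Identical positions: 19/26 = 73.08% → 73%.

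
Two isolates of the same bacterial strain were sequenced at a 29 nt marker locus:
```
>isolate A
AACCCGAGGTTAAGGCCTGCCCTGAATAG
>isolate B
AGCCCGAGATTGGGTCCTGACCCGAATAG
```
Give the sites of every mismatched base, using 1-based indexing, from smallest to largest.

Scanning 1-based: 2: A/G; 9: G/A; 12: A/G; 13: A/G; 15: G/T; 20: C/A; 23: T/C.

2, 9, 12, 13, 15, 20, 23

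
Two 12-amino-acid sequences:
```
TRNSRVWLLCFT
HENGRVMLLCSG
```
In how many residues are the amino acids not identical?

6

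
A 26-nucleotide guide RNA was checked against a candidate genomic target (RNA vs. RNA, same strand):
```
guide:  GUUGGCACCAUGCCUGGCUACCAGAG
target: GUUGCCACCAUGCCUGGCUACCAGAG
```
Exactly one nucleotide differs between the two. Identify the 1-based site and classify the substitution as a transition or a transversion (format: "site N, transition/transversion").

site 5, transversion

Site 5 changes G→C. G is a purine and C is a pyrimidine, so this is a transversion.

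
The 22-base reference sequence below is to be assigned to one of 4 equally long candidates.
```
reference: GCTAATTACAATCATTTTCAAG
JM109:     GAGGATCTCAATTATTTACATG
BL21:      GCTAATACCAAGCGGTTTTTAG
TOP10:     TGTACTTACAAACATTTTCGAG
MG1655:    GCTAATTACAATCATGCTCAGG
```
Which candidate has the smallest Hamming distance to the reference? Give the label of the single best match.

MG1655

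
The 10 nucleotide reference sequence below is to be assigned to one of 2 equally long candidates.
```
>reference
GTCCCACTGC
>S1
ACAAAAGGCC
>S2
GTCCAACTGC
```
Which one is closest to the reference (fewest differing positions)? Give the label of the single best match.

Hamming distances to reference — S1: 8; S2: 1.
Smallest is S2 with 1 mismatch.

S2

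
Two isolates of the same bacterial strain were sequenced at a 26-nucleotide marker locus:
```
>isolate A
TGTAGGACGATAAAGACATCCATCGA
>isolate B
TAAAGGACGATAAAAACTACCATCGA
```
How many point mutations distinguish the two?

5

Comparing position by position, 5 sites differ: 2 (G/A), 3 (T/A), 15 (G/A), 18 (A/T), 19 (T/A).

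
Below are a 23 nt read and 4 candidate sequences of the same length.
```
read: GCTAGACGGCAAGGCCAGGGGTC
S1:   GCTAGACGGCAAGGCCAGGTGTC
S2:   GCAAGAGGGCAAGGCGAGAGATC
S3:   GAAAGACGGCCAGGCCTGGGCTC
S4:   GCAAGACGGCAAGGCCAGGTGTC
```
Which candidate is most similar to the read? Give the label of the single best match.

S1

Hamming distances to read — S1: 1; S2: 5; S3: 5; S4: 2.
Smallest is S1 with 1 mismatch.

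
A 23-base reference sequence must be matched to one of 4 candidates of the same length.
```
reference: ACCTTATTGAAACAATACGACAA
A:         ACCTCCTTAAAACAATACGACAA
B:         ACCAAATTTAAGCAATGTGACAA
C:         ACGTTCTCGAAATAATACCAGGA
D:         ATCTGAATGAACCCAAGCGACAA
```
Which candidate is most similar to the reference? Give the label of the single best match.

Hamming distances to reference — A: 3; B: 6; C: 7; D: 7.
Smallest is A with 3 mismatches.

A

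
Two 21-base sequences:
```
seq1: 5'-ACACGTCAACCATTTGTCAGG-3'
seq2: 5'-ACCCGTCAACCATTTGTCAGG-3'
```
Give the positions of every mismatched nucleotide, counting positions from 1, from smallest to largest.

Differences at position 3 (A→C).

3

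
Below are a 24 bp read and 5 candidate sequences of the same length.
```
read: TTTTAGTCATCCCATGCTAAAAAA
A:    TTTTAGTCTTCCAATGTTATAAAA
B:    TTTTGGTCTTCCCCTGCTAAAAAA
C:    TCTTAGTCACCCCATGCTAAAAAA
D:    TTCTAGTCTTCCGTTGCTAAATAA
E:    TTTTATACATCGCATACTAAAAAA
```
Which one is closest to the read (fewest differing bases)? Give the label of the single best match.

A differs at 4 bases; B differs at 3 bases; C differs at 2 bases; D differs at 5 bases; E differs at 4 bases. The closest is C.

C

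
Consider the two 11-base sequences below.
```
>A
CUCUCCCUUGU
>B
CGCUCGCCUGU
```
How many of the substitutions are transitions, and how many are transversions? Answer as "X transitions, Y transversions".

1 transition, 2 transversions

Transitions (purine↔purine or pyrimidine↔pyrimidine): 8 U→C.
Transversions (purine↔pyrimidine): 2 U→G, 6 C→G.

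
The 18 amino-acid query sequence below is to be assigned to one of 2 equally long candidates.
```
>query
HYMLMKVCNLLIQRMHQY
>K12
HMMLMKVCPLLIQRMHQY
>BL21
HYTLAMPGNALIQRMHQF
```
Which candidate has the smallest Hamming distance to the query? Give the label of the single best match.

K12

Hamming distances to query — K12: 2; BL21: 7.
Smallest is K12 with 2 mismatches.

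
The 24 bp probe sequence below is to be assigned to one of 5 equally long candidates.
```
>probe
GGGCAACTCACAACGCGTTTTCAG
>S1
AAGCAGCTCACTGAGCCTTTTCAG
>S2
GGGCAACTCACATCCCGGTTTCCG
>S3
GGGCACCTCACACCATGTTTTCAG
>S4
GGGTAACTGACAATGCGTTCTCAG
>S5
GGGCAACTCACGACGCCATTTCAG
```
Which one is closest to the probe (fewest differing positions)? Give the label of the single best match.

Hamming distances to probe — S1: 7; S2: 4; S3: 4; S4: 4; S5: 3.
Smallest is S5 with 3 mismatches.

S5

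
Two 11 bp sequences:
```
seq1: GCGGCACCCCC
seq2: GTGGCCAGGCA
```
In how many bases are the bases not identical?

6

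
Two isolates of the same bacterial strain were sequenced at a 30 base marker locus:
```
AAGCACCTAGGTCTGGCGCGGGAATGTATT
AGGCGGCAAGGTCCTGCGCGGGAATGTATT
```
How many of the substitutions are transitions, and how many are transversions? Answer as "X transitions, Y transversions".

Transitions (purine↔purine or pyrimidine↔pyrimidine): 2 A→G, 5 A→G, 14 T→C.
Transversions (purine↔pyrimidine): 6 C→G, 8 T→A, 15 G→T.

3 transitions, 3 transversions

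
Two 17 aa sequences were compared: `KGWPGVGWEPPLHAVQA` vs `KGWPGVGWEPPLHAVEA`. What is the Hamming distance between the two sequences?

1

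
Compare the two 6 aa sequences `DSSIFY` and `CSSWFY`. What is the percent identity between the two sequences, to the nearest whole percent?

67%

2 positions differ (1, 4), so 4 of 6 match: 4/6 = 66.67%.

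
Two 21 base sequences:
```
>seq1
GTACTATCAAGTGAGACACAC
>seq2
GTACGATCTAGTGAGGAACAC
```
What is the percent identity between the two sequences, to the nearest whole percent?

81%

4 positions differ (5, 9, 16, 17), so 17 of 21 match: 17/21 = 80.95%.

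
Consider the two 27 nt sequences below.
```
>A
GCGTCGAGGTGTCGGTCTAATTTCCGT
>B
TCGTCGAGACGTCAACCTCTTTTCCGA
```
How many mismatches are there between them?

9

Comparing position by position, 9 positions differ: 1 (G/T), 9 (G/A), 10 (T/C), 14 (G/A), 15 (G/A), 16 (T/C), 19 (A/C), 20 (A/T), 27 (T/A).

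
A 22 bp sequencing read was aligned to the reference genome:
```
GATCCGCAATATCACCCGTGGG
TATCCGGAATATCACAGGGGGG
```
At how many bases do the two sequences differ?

Comparing position by position, 5 bases differ: 1 (G/T), 7 (C/G), 16 (C/A), 17 (C/G), 19 (T/G).

5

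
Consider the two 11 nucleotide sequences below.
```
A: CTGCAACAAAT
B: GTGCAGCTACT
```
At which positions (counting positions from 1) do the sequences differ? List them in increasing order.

Differences at position 1 (C→G), position 6 (A→G), position 8 (A→T), position 10 (A→C).

1, 6, 8, 10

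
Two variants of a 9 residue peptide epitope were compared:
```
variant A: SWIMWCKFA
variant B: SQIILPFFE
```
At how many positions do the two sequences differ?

6

The sequences differ at positions 2, 4, 5, 6, 7, 9 (1-based) — 6 in total.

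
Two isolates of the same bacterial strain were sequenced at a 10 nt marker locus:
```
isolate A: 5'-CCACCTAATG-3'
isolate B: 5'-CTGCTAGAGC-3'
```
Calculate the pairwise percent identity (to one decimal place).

30.0%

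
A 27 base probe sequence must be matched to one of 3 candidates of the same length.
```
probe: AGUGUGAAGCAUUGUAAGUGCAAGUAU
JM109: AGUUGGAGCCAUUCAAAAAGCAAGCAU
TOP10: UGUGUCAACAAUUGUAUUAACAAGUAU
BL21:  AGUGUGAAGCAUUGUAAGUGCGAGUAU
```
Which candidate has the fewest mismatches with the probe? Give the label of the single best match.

JM109 differs at 9 bases; TOP10 differs at 8 bases; BL21 differs at 1 base. The closest is BL21.

BL21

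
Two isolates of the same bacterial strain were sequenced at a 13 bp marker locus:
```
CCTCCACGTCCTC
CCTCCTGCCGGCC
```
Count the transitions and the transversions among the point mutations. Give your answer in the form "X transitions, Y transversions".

2 transitions, 5 transversions

Mismatches (1-based):
position 6: A→T (purine→pyrimidine, transversion)
position 7: C→G (pyrimidine→purine, transversion)
position 8: G→C (purine→pyrimidine, transversion)
position 9: T→C (pyrimidine→pyrimidine, transition)
position 10: C→G (pyrimidine→purine, transversion)
position 11: C→G (pyrimidine→purine, transversion)
position 12: T→C (pyrimidine→pyrimidine, transition)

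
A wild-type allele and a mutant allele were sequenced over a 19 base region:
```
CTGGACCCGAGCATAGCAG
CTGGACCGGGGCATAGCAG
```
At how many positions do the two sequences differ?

2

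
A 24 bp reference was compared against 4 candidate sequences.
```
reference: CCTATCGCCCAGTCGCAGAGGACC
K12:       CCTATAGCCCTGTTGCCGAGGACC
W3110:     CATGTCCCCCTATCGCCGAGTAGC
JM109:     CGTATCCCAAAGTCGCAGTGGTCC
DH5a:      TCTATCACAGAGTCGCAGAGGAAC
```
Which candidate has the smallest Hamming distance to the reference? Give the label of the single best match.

K12

Hamming distances to reference — K12: 4; W3110: 8; JM109: 6; DH5a: 5.
Smallest is K12 with 4 mismatches.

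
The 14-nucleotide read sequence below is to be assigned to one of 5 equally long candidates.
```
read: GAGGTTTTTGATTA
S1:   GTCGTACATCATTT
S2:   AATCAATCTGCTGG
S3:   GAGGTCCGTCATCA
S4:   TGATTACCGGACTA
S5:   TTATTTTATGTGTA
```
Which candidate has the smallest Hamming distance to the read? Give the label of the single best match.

S1 differs at 7 positions; S2 differs at 9 positions; S3 differs at 5 positions; S4 differs at 9 positions; S5 differs at 7 positions. The closest is S3.

S3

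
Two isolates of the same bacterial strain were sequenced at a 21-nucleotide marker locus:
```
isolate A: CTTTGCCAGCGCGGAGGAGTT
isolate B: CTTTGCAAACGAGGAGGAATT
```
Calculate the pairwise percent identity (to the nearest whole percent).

Mismatches at positions 7, 9, 12, 19 (1-based): 4 of 21.
Identical positions: 17/21 = 80.95% → 81%.

81%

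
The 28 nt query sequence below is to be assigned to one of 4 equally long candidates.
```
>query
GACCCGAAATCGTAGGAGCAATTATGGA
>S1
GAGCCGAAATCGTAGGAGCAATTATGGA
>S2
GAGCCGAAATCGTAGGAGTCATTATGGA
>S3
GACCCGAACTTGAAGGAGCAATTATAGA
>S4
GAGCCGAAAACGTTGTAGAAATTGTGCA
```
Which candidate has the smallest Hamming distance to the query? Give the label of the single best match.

S1 differs at 1 base; S2 differs at 3 bases; S3 differs at 4 bases; S4 differs at 7 bases. The closest is S1.

S1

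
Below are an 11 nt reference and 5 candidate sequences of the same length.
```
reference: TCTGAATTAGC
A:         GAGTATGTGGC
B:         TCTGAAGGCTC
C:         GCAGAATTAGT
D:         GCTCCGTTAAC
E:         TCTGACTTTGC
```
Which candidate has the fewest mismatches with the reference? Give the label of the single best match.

A differs at 7 bases; B differs at 4 bases; C differs at 3 bases; D differs at 5 bases; E differs at 2 bases. The closest is E.

E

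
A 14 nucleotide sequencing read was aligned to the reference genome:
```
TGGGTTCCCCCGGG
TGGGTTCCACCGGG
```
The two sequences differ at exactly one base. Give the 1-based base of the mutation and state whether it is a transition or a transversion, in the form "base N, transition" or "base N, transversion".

The sequences differ only at base 9: C→A (pyrimidine→purine), a transversion.

base 9, transversion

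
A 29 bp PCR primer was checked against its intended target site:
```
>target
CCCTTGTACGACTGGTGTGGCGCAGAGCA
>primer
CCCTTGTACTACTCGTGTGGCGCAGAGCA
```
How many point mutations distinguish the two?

2

The sequences differ at bases 10, 14 (1-based) — 2 in total.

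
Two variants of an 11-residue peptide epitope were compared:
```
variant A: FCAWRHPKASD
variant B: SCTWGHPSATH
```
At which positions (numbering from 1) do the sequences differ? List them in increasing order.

1, 3, 5, 8, 10, 11

Differences at position 1 (F→S), position 3 (A→T), position 5 (R→G), position 8 (K→S), position 10 (S→T), position 11 (D→H).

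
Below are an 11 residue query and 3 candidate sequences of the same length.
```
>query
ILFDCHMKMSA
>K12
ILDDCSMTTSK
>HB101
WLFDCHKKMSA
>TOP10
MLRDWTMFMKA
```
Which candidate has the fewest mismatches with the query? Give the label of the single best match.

HB101

K12 differs at 5 positions; HB101 differs at 2 positions; TOP10 differs at 6 positions. The closest is HB101.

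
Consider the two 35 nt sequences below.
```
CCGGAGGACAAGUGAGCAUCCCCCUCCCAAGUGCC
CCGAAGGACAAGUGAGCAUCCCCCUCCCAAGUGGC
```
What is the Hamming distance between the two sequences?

Comparing position by position, 2 positions differ: 4 (G/A), 34 (C/G).

2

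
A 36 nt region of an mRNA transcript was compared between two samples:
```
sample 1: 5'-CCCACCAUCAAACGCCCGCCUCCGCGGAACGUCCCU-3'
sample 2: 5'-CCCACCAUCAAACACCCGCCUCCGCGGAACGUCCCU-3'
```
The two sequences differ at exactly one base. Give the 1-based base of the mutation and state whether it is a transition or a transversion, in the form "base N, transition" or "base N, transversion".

The sequences differ only at base 14: G→A (purine→purine), a transition.

base 14, transition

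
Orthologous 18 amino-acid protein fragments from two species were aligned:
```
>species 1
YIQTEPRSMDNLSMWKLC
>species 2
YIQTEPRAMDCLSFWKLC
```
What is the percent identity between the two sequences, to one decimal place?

83.3%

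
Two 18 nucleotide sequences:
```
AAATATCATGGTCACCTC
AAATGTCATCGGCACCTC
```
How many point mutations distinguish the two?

3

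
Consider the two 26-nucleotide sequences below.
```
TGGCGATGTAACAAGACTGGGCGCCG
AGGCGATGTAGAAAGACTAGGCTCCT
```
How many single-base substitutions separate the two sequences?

Comparing position by position, 6 sites differ: 1 (T/A), 11 (A/G), 12 (C/A), 19 (G/A), 23 (G/T), 26 (G/T).

6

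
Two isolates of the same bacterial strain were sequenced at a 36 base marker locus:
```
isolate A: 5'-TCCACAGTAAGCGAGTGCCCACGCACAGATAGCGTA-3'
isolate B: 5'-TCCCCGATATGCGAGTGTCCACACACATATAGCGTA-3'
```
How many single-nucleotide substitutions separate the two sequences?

Comparing position by position, 7 sites differ: 4 (A/C), 6 (A/G), 7 (G/A), 10 (A/T), 18 (C/T), 23 (G/A), 28 (G/T).

7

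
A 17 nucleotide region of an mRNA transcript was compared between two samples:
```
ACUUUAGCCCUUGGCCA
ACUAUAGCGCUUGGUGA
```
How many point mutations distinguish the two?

4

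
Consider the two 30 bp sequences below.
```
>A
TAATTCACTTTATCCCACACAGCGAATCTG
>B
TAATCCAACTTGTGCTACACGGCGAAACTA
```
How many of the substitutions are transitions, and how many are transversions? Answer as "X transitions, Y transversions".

6 transitions, 3 transversions

Transitions (purine↔purine or pyrimidine↔pyrimidine): 5 T→C, 9 T→C, 12 A→G, 16 C→T, 21 A→G, 30 G→A.
Transversions (purine↔pyrimidine): 8 C→A, 14 C→G, 27 T→A.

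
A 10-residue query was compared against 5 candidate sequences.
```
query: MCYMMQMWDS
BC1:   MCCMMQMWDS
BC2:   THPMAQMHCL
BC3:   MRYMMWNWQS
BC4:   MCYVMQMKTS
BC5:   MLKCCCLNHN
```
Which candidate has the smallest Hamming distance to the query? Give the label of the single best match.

BC1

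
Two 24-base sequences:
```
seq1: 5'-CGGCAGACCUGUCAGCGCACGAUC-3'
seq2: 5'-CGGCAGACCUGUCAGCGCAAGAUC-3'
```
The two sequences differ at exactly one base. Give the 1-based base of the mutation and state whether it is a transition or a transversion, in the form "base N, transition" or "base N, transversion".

Base 20 changes C→A. C is a pyrimidine and A is a purine, so this is a transversion.

base 20, transversion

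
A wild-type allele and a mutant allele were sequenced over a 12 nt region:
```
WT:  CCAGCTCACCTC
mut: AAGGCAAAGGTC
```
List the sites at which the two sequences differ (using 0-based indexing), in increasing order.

0, 1, 2, 5, 6, 8, 9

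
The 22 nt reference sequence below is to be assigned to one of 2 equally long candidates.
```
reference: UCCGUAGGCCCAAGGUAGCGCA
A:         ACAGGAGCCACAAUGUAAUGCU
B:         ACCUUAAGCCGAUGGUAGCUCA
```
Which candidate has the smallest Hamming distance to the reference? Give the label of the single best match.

B

Hamming distances to reference — A: 9; B: 6.
Smallest is B with 6 mismatches.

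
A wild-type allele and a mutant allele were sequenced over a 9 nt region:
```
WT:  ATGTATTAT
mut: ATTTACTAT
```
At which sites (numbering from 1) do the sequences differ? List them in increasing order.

3, 6

Scanning 1-based: 3: G/T; 6: T/C.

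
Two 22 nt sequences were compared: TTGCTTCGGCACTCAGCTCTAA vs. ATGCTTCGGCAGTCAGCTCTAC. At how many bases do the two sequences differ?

The sequences differ at bases 1, 12, 22 (1-based) — 3 in total.

3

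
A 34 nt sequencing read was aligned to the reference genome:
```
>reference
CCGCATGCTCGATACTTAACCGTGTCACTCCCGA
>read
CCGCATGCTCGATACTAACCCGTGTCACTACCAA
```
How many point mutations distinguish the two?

4

Mismatches (1-based): position 17: T→A; position 19: A→C; position 30: C→A; position 33: G→A.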